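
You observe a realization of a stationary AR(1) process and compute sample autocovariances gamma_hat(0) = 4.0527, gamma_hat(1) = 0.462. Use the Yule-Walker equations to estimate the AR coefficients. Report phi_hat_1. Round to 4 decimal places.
\hat\phi_{1} = 0.1140

The Yule-Walker equations for an AR(p) process read, in matrix form,
  Gamma_p phi = r_p,   with   (Gamma_p)_{ij} = gamma(|i - j|),
                       (r_p)_i = gamma(i),   i,j = 1..p.
Substitute the sample gammas (Toeplitz matrix and right-hand side of size 1):
  Gamma_p = [[4.0527]]
  r_p     = [0.462]
With p = 1 this is the single equation gamma(0) phi_1 = gamma(1):
  phi_hat_1 = gamma(1) / gamma(0) = 0.462 / 4.0527 = 0.1140.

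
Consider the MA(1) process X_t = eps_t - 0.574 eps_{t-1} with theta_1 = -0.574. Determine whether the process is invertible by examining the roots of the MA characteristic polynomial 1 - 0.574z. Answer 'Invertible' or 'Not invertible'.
\text{Invertible}

The MA(q) characteristic polynomial is P(z) = 1 - 0.574z.
Invertibility requires all roots to lie outside the unit circle, i.e. |z| > 1 for every root.
This is linear in z: 1 + (-0.574) z = 0  =>  z = -1/(-0.574) = 1.74216,  |z| = 1.74216.
Moduli of all roots: 1.7422.
All moduli strictly greater than 1? Yes.
Verdict: Invertible.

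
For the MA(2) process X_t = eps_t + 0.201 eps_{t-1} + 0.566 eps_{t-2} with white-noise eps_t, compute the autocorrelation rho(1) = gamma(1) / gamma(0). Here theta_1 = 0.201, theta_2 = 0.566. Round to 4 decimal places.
\rho(1) = 0.2313

For an MA(q) process with theta_0 = 1, the autocovariance is
  gamma(k) = sigma^2 * sum_{i=0..q-k} theta_i * theta_{i+k},
and rho(k) = gamma(k) / gamma(0). Sigma^2 cancels.
  numerator   = (1)*(0.201) + (0.201)*(0.566) = 0.314766.
  denominator = (1)^2 + (0.201)^2 + (0.566)^2 = 1.360757.
  rho(1) = 0.314766 / 1.360757 = 0.2313.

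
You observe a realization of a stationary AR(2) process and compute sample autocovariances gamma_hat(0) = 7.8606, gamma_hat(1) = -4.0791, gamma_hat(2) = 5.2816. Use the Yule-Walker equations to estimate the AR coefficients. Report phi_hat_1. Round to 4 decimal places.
\hat\phi_{1} = -0.2330

The Yule-Walker equations for an AR(p) process read, in matrix form,
  Gamma_p phi = r_p,   with   (Gamma_p)_{ij} = gamma(|i - j|),
                       (r_p)_i = gamma(i),   i,j = 1..p.
Substitute the sample gammas (Toeplitz matrix and right-hand side of size 2):
  Gamma_p = [[7.8606, -4.0791], [-4.0791, 7.8606]]
  r_p     = [-4.0791, 5.2816]
Written out:
  7.8606 phi_1 - 4.0791 phi_2 = -4.0791
  -4.0791 phi_1 + 7.8606 phi_2 = 5.2816
Solve by Cramer's rule:
  det = gamma(0)^2 - gamma(1)^2 = (7.8606)^2 - (-4.0791)^2 = 61.78903236 - 16.63905681 = 45.14997555
  phi_hat_1 = [gamma(1) gamma(0) - gamma(1) gamma(2)] / det = [(-4.0791)(7.8606) - (-4.0791)(5.2816)] / 45.14997555 = -10.5199989 / 45.14997555 = -0.233
  phi_hat_2 = [gamma(0) gamma(2) - gamma(1)^2] / det = [(7.8606)(5.2816) - (-4.0791)^2] / 45.14997555 = 24.87748815 / 45.14997555 = 0.551
So phi_hat = [-0.2330, 0.5510].
Therefore phi_hat_1 = -0.2330.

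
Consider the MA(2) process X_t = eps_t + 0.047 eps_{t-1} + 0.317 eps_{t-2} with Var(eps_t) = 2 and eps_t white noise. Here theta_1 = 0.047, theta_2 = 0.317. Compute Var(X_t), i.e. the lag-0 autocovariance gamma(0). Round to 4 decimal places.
\gamma(0) = 2.2054

For an MA(q) process X_t = eps_t + sum_i theta_i eps_{t-i} with
Var(eps_t) = sigma^2, the variance is
  gamma(0) = sigma^2 * (1 + sum_i theta_i^2).
  sum_i theta_i^2 = (0.047)^2 + (0.317)^2 = 0.002209 + 0.100489 = 0.102698.
  gamma(0) = 2 * (1 + 0.102698) = 2 * 1.102698 = 2.205396, which rounds to 2.2054.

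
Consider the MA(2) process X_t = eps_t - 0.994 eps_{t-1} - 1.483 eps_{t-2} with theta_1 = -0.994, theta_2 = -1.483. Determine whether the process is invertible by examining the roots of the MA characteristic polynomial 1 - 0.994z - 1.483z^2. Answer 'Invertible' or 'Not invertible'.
\text{Not invertible}

The MA(q) characteristic polynomial is P(z) = 1 - 0.994z - 1.483z^2.
Invertibility requires all roots to lie outside the unit circle, i.e. |z| > 1 for every root.
Set 1 + (-0.994) z + (-1.483) z^2 = 0, i.e. a z^2 + b z + c = 0 with a = -1.483, b = -0.994, c = 1.
Discriminant D = b^2 - 4ac = (-0.994)^2 - 4*(-1.483)*1 = 0.988036 - (-5.932) = 6.920036.
D >= 0, so the roots are real: z = (-b +/- sqrt(D)) / (2a) = (0.994 +/- 2.630596) / (-2.966).
  z_1 = (0.994 + 2.630596) / (-2.966) = -1.222,   |z_1| = 1.222.
  z_2 = (0.994 - 2.630596) / (-2.966) = 0.5518,   |z_2| = 0.5518.
Moduli of all roots: 1.2220, 0.5518.
All moduli strictly greater than 1? No.
Verdict: Not invertible.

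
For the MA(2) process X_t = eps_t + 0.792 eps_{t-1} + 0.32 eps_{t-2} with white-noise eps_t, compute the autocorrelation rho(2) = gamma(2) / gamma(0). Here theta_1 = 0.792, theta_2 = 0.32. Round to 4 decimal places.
\rho(2) = 0.1850

For an MA(q) process with theta_0 = 1, the autocovariance is
  gamma(k) = sigma^2 * sum_{i=0..q-k} theta_i * theta_{i+k},
and rho(k) = gamma(k) / gamma(0). Sigma^2 cancels.
  numerator   = (1)*(0.32) = 0.32.
  denominator = (1)^2 + (0.792)^2 + (0.32)^2 = 1.729664.
  rho(2) = 0.32 / 1.729664 = 0.1850.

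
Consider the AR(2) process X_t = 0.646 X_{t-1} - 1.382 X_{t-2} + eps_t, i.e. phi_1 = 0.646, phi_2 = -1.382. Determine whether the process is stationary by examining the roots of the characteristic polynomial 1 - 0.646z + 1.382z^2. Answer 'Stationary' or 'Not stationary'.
\text{Not stationary}

The AR(p) characteristic polynomial is P(z) = 1 - 0.646z + 1.382z^2.
Stationarity requires all roots to lie outside the unit circle, i.e. |z| > 1 for every root.
Set 1 + (-0.646) z + (1.382) z^2 = 0, i.e. a z^2 + b z + c = 0 with a = 1.382, b = -0.646, c = 1.
Discriminant D = b^2 - 4ac = (-0.646)^2 - 4*(1.382)*1 = 0.417316 - (5.528) = -5.110684.
D < 0, so the roots are the complex-conjugate pair z = (-b +/- i sqrt(-D)) / (2a) = 0.2337 +/- 0.8179i.
For a conjugate pair |z|^2 = z * conj(z) = (product of roots) = c/a = 1/(1.382) = 0.723589, so |z| = sqrt(0.723589) = 0.8506 for both roots.
Moduli of all roots: 0.8506, 0.8506.
All moduli strictly greater than 1? No.
Verdict: Not stationary.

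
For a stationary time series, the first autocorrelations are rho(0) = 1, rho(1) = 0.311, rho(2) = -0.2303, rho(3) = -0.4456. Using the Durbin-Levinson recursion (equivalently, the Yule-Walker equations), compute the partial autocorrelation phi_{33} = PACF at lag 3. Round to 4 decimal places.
\phi_{33} = -0.3000

The PACF at lag k is phi_{kk}, the last component of the solution
to the Yule-Walker system G_k phi = r_k where
  (G_k)_{ij} = rho(|i - j|), (r_k)_i = rho(i), i,j = 1..k.
Equivalently, Durbin-Levinson gives phi_{kk} iteratively:
  phi_{11} = rho(1)
  phi_{kk} = [rho(k) - sum_{j=1..k-1} phi_{k-1,j} rho(k-j)]
            / [1 - sum_{j=1..k-1} phi_{k-1,j} rho(j)],
  phi_{k,j} = phi_{k-1,j} - phi_{kk} phi_{k-1,k-j},  j = 1..k-1.
Step k = 1:
  phi_11 = rho(1) = 0.311.
Step k = 2:
  phi_22 = [rho(2) - phi_11 rho(1)] / [1 - phi_11 rho(1)] = [-0.2303 - (0.311)(0.311)] / [1 - (0.311)(0.311)]
         = -0.327021 / 0.903279 = -0.362038.
  Update: phi_21 = phi_11 - phi_22 phi_11 = 0.311 - (-0.362038)(0.311) = 0.423594.
Step k = 3:
  phi_33 = [rho(3) - phi_21 rho(2) - phi_22 rho(1)] / [1 - phi_21 rho(1) - phi_22 rho(2)]
    numerator   = -0.4456 - (0.423594)(-0.2303) - (-0.362038)(0.311) = -0.23545266
    denominator = 1 - (0.423594)(0.311) - (-0.362038)(-0.2303) = 0.78488509
  phi_33 = -0.23545266 / 0.78488509 = -0.3.
Therefore phi_{33} = -0.3000.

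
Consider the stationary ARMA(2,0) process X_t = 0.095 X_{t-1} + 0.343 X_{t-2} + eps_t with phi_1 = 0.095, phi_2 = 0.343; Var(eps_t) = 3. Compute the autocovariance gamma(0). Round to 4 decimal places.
\gamma(0) = 3.4726

Multiply the model equation by X_{t-k} and take expectations. With theta_0 = psi_0 = 1 and psi_j the MA(infinity) weights, this gives
  gamma(k) - sum_i phi_i gamma(k-i) = c_k,
  c_k = sigma^2 * sum_{j=k..q} theta_j psi_{j-k}   (c_k = 0 for k > q),
using gamma(-m) = gamma(m).
Pure AR (q = 0): c_0 = sigma^2 = 3, c_k = 0 for k >= 1.
Equations for k = 0, 1, 2 (AR order 2, c_2 = 0):
  (E0) gamma(0) = phi_1 gamma(1) + phi_2 gamma(2) + c_0
  (E1) gamma(1) = phi_1 gamma(0) + phi_2 gamma(1) + c_1
  (E2) gamma(2) = phi_1 gamma(1) + phi_2 gamma(0)
From (E1): gamma(1) = A gamma(0) + B with
  A = phi_1 / (1 - phi_2) = 0.095 / 0.657 = 0.144597,   B = c_1 / (1 - phi_2) = 0 / 0.657 = 0.
Insert (E2) into (E0): gamma(0) (1 - phi_2^2) = phi_1 (1 + phi_2) gamma(1) + c_0.
  phi_1 (1 + phi_2) = (0.095)(1.343) = 0.127585,   1 - phi_2^2 = 0.882351.
Replace gamma(1) by A gamma(0) + B and collect gamma(0):
  gamma(0) [0.882351 - (0.127585)(0.144597)] = c_0 = 3
  gamma(0) * 0.863903 = 3
  gamma(0) = 3 / 0.863903 = 3.472614.
Therefore gamma(0) = 3.4726 (to 4 decimal places).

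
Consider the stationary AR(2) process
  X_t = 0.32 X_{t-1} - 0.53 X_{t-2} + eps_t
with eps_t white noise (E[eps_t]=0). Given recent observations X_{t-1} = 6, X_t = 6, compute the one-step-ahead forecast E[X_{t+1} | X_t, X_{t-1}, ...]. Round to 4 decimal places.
E[X_{t+1} \mid \mathcal F_t] = -1.2600

For an AR(p) model X_t = c + sum_i phi_i X_{t-i} + eps_t, the
one-step-ahead conditional mean is
  E[X_{t+1} | X_t, ...] = c + sum_i phi_i X_{t+1-i}.
Substitute known values:
  E[X_{t+1} | ...] = (0.32) * (6) + (-0.53) * (6)
                   = -1.2600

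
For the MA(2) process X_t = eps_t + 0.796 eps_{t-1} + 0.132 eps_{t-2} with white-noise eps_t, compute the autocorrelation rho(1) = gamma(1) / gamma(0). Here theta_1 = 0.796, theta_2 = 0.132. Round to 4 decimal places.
\rho(1) = 0.5458

For an MA(q) process with theta_0 = 1, the autocovariance is
  gamma(k) = sigma^2 * sum_{i=0..q-k} theta_i * theta_{i+k},
and rho(k) = gamma(k) / gamma(0). Sigma^2 cancels.
  numerator   = (1)*(0.796) + (0.796)*(0.132) = 0.901072.
  denominator = (1)^2 + (0.796)^2 + (0.132)^2 = 1.65104.
  rho(1) = 0.901072 / 1.65104 = 0.5458.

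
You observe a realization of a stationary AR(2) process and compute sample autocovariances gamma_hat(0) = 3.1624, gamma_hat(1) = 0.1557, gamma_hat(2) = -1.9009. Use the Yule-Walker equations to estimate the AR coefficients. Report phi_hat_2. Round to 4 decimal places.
\hat\phi_{2} = -0.6050

The Yule-Walker equations for an AR(p) process read, in matrix form,
  Gamma_p phi = r_p,   with   (Gamma_p)_{ij} = gamma(|i - j|),
                       (r_p)_i = gamma(i),   i,j = 1..p.
Substitute the sample gammas (Toeplitz matrix and right-hand side of size 2):
  Gamma_p = [[3.1624, 0.1557], [0.1557, 3.1624]]
  r_p     = [0.1557, -1.9009]
Written out:
  3.1624 phi_1 + 0.1557 phi_2 = 0.1557
  0.1557 phi_1 + 3.1624 phi_2 = -1.9009
Solve by Cramer's rule:
  det = gamma(0)^2 - gamma(1)^2 = (3.1624)^2 - (0.1557)^2 = 10.00077376 - 0.02424249 = 9.97653127
  phi_hat_1 = [gamma(1) gamma(0) - gamma(1) gamma(2)] / det = [(0.1557)(3.1624) - (0.1557)(-1.9009)] / 9.97653127 = 0.78835581 / 9.97653127 = 0.079
  phi_hat_2 = [gamma(0) gamma(2) - gamma(1)^2] / det = [(3.1624)(-1.9009) - (0.1557)^2] / 9.97653127 = -6.03564865 / 9.97653127 = -0.605
So phi_hat = [0.0790, -0.6050].
Therefore phi_hat_2 = -0.6050.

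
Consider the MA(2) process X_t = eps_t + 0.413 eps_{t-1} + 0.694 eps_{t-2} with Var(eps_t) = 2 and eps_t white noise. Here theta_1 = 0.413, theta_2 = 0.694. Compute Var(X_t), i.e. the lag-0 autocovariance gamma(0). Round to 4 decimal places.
\gamma(0) = 3.3044

For an MA(q) process X_t = eps_t + sum_i theta_i eps_{t-i} with
Var(eps_t) = sigma^2, the variance is
  gamma(0) = sigma^2 * (1 + sum_i theta_i^2).
  sum_i theta_i^2 = (0.413)^2 + (0.694)^2 = 0.170569 + 0.481636 = 0.652205.
  gamma(0) = 2 * (1 + 0.652205) = 2 * 1.652205 = 3.30441, which rounds to 3.3044.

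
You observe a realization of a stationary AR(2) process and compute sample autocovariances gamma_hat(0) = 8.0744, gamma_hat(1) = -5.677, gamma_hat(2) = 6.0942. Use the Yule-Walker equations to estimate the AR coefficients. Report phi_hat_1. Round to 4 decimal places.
\hat\phi_{1} = -0.3410

The Yule-Walker equations for an AR(p) process read, in matrix form,
  Gamma_p phi = r_p,   with   (Gamma_p)_{ij} = gamma(|i - j|),
                       (r_p)_i = gamma(i),   i,j = 1..p.
Substitute the sample gammas (Toeplitz matrix and right-hand side of size 2):
  Gamma_p = [[8.0744, -5.677], [-5.677, 8.0744]]
  r_p     = [-5.677, 6.0942]
Written out:
  8.0744 phi_1 - 5.677 phi_2 = -5.677
  -5.677 phi_1 + 8.0744 phi_2 = 6.0942
Solve by Cramer's rule:
  det = gamma(0)^2 - gamma(1)^2 = (8.0744)^2 - (-5.677)^2 = 65.19593536 - 32.228329 = 32.96760636
  phi_hat_1 = [gamma(1) gamma(0) - gamma(1) gamma(2)] / det = [(-5.677)(8.0744) - (-5.677)(6.0942)] / 32.96760636 = -11.2415954 / 32.96760636 = -0.341
  phi_hat_2 = [gamma(0) gamma(2) - gamma(1)^2] / det = [(8.0744)(6.0942) - (-5.677)^2] / 32.96760636 = 16.97867948 / 32.96760636 = 0.515
So phi_hat = [-0.3410, 0.5150].
Therefore phi_hat_1 = -0.3410.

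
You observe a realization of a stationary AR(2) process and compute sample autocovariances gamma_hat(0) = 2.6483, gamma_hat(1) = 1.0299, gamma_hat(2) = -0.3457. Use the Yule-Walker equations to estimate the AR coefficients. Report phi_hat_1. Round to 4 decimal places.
\hat\phi_{1} = 0.5180

The Yule-Walker equations for an AR(p) process read, in matrix form,
  Gamma_p phi = r_p,   with   (Gamma_p)_{ij} = gamma(|i - j|),
                       (r_p)_i = gamma(i),   i,j = 1..p.
Substitute the sample gammas (Toeplitz matrix and right-hand side of size 2):
  Gamma_p = [[2.6483, 1.0299], [1.0299, 2.6483]]
  r_p     = [1.0299, -0.3457]
Written out:
  2.6483 phi_1 + 1.0299 phi_2 = 1.0299
  1.0299 phi_1 + 2.6483 phi_2 = -0.3457
Solve by Cramer's rule:
  det = gamma(0)^2 - gamma(1)^2 = (2.6483)^2 - (1.0299)^2 = 7.01349289 - 1.06069401 = 5.95279888
  phi_hat_1 = [gamma(1) gamma(0) - gamma(1) gamma(2)] / det = [(1.0299)(2.6483) - (1.0299)(-0.3457)] / 5.95279888 = 3.0835206 / 5.95279888 = 0.518
  phi_hat_2 = [gamma(0) gamma(2) - gamma(1)^2] / det = [(2.6483)(-0.3457) - (1.0299)^2] / 5.95279888 = -1.97621132 / 5.95279888 = -0.332
So phi_hat = [0.5180, -0.3320].
Therefore phi_hat_1 = 0.5180.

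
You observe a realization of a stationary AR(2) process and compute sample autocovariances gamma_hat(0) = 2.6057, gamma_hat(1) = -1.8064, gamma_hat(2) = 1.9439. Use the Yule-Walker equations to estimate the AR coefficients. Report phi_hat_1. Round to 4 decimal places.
\hat\phi_{1} = -0.3390

The Yule-Walker equations for an AR(p) process read, in matrix form,
  Gamma_p phi = r_p,   with   (Gamma_p)_{ij} = gamma(|i - j|),
                       (r_p)_i = gamma(i),   i,j = 1..p.
Substitute the sample gammas (Toeplitz matrix and right-hand side of size 2):
  Gamma_p = [[2.6057, -1.8064], [-1.8064, 2.6057]]
  r_p     = [-1.8064, 1.9439]
Written out:
  2.6057 phi_1 - 1.8064 phi_2 = -1.8064
  -1.8064 phi_1 + 2.6057 phi_2 = 1.9439
Solve by Cramer's rule:
  det = gamma(0)^2 - gamma(1)^2 = (2.6057)^2 - (-1.8064)^2 = 6.78967249 - 3.26308096 = 3.52659153
  phi_hat_1 = [gamma(1) gamma(0) - gamma(1) gamma(2)] / det = [(-1.8064)(2.6057) - (-1.8064)(1.9439)] / 3.52659153 = -1.19547552 / 3.52659153 = -0.339
  phi_hat_2 = [gamma(0) gamma(2) - gamma(1)^2] / det = [(2.6057)(1.9439) - (-1.8064)^2] / 3.52659153 = 1.80213927 / 3.52659153 = 0.511
So phi_hat = [-0.3390, 0.5110].
Therefore phi_hat_1 = -0.3390.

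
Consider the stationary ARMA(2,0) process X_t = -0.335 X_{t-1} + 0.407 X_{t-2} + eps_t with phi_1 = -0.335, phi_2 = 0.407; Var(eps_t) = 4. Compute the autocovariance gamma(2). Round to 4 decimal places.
\gamma(2) = 4.1984

Multiply the model equation by X_{t-k} and take expectations. With theta_0 = psi_0 = 1 and psi_j the MA(infinity) weights, this gives
  gamma(k) - sum_i phi_i gamma(k-i) = c_k,
  c_k = sigma^2 * sum_{j=k..q} theta_j psi_{j-k}   (c_k = 0 for k > q),
using gamma(-m) = gamma(m).
Pure AR (q = 0): c_0 = sigma^2 = 4, c_k = 0 for k >= 1.
Equations for k = 0, 1, 2 (AR order 2, c_2 = 0):
  (E0) gamma(0) = phi_1 gamma(1) + phi_2 gamma(2) + c_0
  (E1) gamma(1) = phi_1 gamma(0) + phi_2 gamma(1) + c_1
  (E2) gamma(2) = phi_1 gamma(1) + phi_2 gamma(0)
From (E1): gamma(1) = A gamma(0) + B with
  A = phi_1 / (1 - phi_2) = -0.335 / 0.593 = -0.564924,   B = c_1 / (1 - phi_2) = 0 / 0.593 = 0.
Insert (E2) into (E0): gamma(0) (1 - phi_2^2) = phi_1 (1 + phi_2) gamma(1) + c_0.
  phi_1 (1 + phi_2) = (-0.335)(1.407) = -0.471345,   1 - phi_2^2 = 0.834351.
Replace gamma(1) by A gamma(0) + B and collect gamma(0):
  gamma(0) [0.834351 - (-0.471345)(-0.564924)] = c_0 = 4
  gamma(0) * 0.568077 = 4
  gamma(0) = 4 / 0.568077 = 7.041301.
  gamma(1) = A gamma(0) = (-0.564924)(7.041301) = -3.977801.
  gamma(2) = phi_1 gamma(1) + phi_2 gamma(0) = (-0.335)(-3.977801) + (0.407)(7.041301) = 4.198373.
Therefore gamma(2) = 4.1984 (to 4 decimal places).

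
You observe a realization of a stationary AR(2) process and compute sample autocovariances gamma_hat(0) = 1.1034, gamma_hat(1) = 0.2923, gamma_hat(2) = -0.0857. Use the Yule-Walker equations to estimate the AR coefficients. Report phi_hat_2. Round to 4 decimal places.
\hat\phi_{2} = -0.1590

The Yule-Walker equations for an AR(p) process read, in matrix form,
  Gamma_p phi = r_p,   with   (Gamma_p)_{ij} = gamma(|i - j|),
                       (r_p)_i = gamma(i),   i,j = 1..p.
Substitute the sample gammas (Toeplitz matrix and right-hand side of size 2):
  Gamma_p = [[1.1034, 0.2923], [0.2923, 1.1034]]
  r_p     = [0.2923, -0.0857]
Written out:
  1.1034 phi_1 + 0.2923 phi_2 = 0.2923
  0.2923 phi_1 + 1.1034 phi_2 = -0.0857
Solve by Cramer's rule:
  det = gamma(0)^2 - gamma(1)^2 = (1.1034)^2 - (0.2923)^2 = 1.21749156 - 0.08543929 = 1.13205227
  phi_hat_1 = [gamma(1) gamma(0) - gamma(1) gamma(2)] / det = [(0.2923)(1.1034) - (0.2923)(-0.0857)] / 1.13205227 = 0.34757393 / 1.13205227 = 0.307
  phi_hat_2 = [gamma(0) gamma(2) - gamma(1)^2] / det = [(1.1034)(-0.0857) - (0.2923)^2] / 1.13205227 = -0.18000067 / 1.13205227 = -0.159
So phi_hat = [0.3070, -0.1590].
Therefore phi_hat_2 = -0.1590.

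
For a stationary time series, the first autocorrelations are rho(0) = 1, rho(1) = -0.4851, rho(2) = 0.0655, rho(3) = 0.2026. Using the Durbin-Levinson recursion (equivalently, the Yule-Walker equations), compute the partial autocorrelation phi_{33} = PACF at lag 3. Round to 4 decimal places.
\phi_{33} = 0.1839

The PACF at lag k is phi_{kk}, the last component of the solution
to the Yule-Walker system G_k phi = r_k where
  (G_k)_{ij} = rho(|i - j|), (r_k)_i = rho(i), i,j = 1..k.
Equivalently, Durbin-Levinson gives phi_{kk} iteratively:
  phi_{11} = rho(1)
  phi_{kk} = [rho(k) - sum_{j=1..k-1} phi_{k-1,j} rho(k-j)]
            / [1 - sum_{j=1..k-1} phi_{k-1,j} rho(j)],
  phi_{k,j} = phi_{k-1,j} - phi_{kk} phi_{k-1,k-j},  j = 1..k-1.
Step k = 1:
  phi_11 = rho(1) = -0.4851.
Step k = 2:
  phi_22 = [rho(2) - phi_11 rho(1)] / [1 - phi_11 rho(1)] = [0.0655 - (-0.4851)(-0.4851)] / [1 - (-0.4851)(-0.4851)]
         = -0.16982201 / 0.76467799 = -0.222083.
  Update: phi_21 = phi_11 - phi_22 phi_11 = -0.4851 - (-0.222083)(-0.4851) = -0.592832.
Step k = 3:
  phi_33 = [rho(3) - phi_21 rho(2) - phi_22 rho(1)] / [1 - phi_21 rho(1) - phi_22 rho(2)]
    numerator   = 0.2026 - (-0.592832)(0.0655) - (-0.222083)(-0.4851) = 0.13369805
    denominator = 1 - (-0.592832)(-0.4851) - (-0.222083)(0.0655) = 0.7269634
  phi_33 = 0.13369805 / 0.7269634 = 0.1839.
Therefore phi_{33} = 0.1839.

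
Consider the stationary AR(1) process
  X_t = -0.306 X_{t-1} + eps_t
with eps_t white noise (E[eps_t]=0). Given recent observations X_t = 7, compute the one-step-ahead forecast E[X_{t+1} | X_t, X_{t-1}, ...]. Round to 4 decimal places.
E[X_{t+1} \mid \mathcal F_t] = -2.1420

For an AR(p) model X_t = c + sum_i phi_i X_{t-i} + eps_t, the
one-step-ahead conditional mean is
  E[X_{t+1} | X_t, ...] = c + sum_i phi_i X_{t+1-i}.
Substitute known values:
  E[X_{t+1} | ...] = (-0.306) * (7)
                   = -2.1420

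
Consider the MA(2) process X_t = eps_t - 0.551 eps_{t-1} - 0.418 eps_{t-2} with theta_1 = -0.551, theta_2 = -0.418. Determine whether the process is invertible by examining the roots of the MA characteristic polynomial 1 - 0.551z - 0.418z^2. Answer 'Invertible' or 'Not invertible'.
\text{Invertible}

The MA(q) characteristic polynomial is P(z) = 1 - 0.551z - 0.418z^2.
Invertibility requires all roots to lie outside the unit circle, i.e. |z| > 1 for every root.
Set 1 + (-0.551) z + (-0.418) z^2 = 0, i.e. a z^2 + b z + c = 0 with a = -0.418, b = -0.551, c = 1.
Discriminant D = b^2 - 4ac = (-0.551)^2 - 4*(-0.418)*1 = 0.303601 - (-1.672) = 1.975601.
D >= 0, so the roots are real: z = (-b +/- sqrt(D)) / (2a) = (0.551 +/- 1.405561) / (-0.836).
  z_1 = (0.551 + 1.405561) / (-0.836) = -2.3404,   |z_1| = 2.3404.
  z_2 = (0.551 - 1.405561) / (-0.836) = 1.0222,   |z_2| = 1.0222.
Moduli of all roots: 2.3404, 1.0222.
All moduli strictly greater than 1? Yes.
Verdict: Invertible.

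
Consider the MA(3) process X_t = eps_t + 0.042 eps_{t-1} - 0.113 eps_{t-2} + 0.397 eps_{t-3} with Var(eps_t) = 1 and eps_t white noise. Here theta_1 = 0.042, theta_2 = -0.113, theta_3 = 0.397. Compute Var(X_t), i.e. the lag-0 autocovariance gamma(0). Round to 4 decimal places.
\gamma(0) = 1.1721

For an MA(q) process X_t = eps_t + sum_i theta_i eps_{t-i} with
Var(eps_t) = sigma^2, the variance is
  gamma(0) = sigma^2 * (1 + sum_i theta_i^2).
  sum_i theta_i^2 = (0.042)^2 + (-0.113)^2 + (0.397)^2 = 0.001764 + 0.012769 + 0.157609 = 0.172142.
  gamma(0) = 1 * (1 + 0.172142) = 1 * 1.172142 = 1.172142, which rounds to 1.1721.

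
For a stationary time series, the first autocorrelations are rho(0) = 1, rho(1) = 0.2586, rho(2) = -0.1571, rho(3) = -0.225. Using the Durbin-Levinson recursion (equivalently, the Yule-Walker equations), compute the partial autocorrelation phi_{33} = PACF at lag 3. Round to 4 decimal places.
\phi_{33} = -0.1280

The PACF at lag k is phi_{kk}, the last component of the solution
to the Yule-Walker system G_k phi = r_k where
  (G_k)_{ij} = rho(|i - j|), (r_k)_i = rho(i), i,j = 1..k.
Equivalently, Durbin-Levinson gives phi_{kk} iteratively:
  phi_{11} = rho(1)
  phi_{kk} = [rho(k) - sum_{j=1..k-1} phi_{k-1,j} rho(k-j)]
            / [1 - sum_{j=1..k-1} phi_{k-1,j} rho(j)],
  phi_{k,j} = phi_{k-1,j} - phi_{kk} phi_{k-1,k-j},  j = 1..k-1.
Step k = 1:
  phi_11 = rho(1) = 0.2586.
Step k = 2:
  phi_22 = [rho(2) - phi_11 rho(1)] / [1 - phi_11 rho(1)] = [-0.1571 - (0.2586)(0.2586)] / [1 - (0.2586)(0.2586)]
         = -0.22397396 / 0.93312604 = -0.240025.
  Update: phi_21 = phi_11 - phi_22 phi_11 = 0.2586 - (-0.240025)(0.2586) = 0.320671.
Step k = 3:
  phi_33 = [rho(3) - phi_21 rho(2) - phi_22 rho(1)] / [1 - phi_21 rho(1) - phi_22 rho(2)]
    numerator   = -0.225 - (0.320671)(-0.1571) - (-0.240025)(0.2586) = -0.11255208
    denominator = 1 - (0.320671)(0.2586) - (-0.240025)(-0.1571) = 0.8793666
  phi_33 = -0.11255208 / 0.8793666 = -0.128.
Therefore phi_{33} = -0.1280.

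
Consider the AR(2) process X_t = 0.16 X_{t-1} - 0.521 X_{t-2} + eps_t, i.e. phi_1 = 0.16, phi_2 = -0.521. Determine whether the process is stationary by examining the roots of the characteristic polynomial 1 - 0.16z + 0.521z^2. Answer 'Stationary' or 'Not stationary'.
\text{Stationary}

The AR(p) characteristic polynomial is P(z) = 1 - 0.16z + 0.521z^2.
Stationarity requires all roots to lie outside the unit circle, i.e. |z| > 1 for every root.
Set 1 + (-0.16) z + (0.521) z^2 = 0, i.e. a z^2 + b z + c = 0 with a = 0.521, b = -0.16, c = 1.
Discriminant D = b^2 - 4ac = (-0.16)^2 - 4*(0.521)*1 = 0.0256 - (2.084) = -2.0584.
D < 0, so the roots are the complex-conjugate pair z = (-b +/- i sqrt(-D)) / (2a) = 0.1536 +/- 1.3769i.
For a conjugate pair |z|^2 = z * conj(z) = (product of roots) = c/a = 1/(0.521) = 1.919386, so |z| = sqrt(1.919386) = 1.3854 for both roots.
Moduli of all roots: 1.3854, 1.3854.
All moduli strictly greater than 1? Yes.
Verdict: Stationary.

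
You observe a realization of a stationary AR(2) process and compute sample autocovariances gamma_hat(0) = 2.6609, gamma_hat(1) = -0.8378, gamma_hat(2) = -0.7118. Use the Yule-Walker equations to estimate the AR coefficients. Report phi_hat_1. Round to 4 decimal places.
\hat\phi_{1} = -0.4430

The Yule-Walker equations for an AR(p) process read, in matrix form,
  Gamma_p phi = r_p,   with   (Gamma_p)_{ij} = gamma(|i - j|),
                       (r_p)_i = gamma(i),   i,j = 1..p.
Substitute the sample gammas (Toeplitz matrix and right-hand side of size 2):
  Gamma_p = [[2.6609, -0.8378], [-0.8378, 2.6609]]
  r_p     = [-0.8378, -0.7118]
Written out:
  2.6609 phi_1 - 0.8378 phi_2 = -0.8378
  -0.8378 phi_1 + 2.6609 phi_2 = -0.7118
Solve by Cramer's rule:
  det = gamma(0)^2 - gamma(1)^2 = (2.6609)^2 - (-0.8378)^2 = 7.08038881 - 0.70190884 = 6.37847997
  phi_hat_1 = [gamma(1) gamma(0) - gamma(1) gamma(2)] / det = [(-0.8378)(2.6609) - (-0.8378)(-0.7118)] / 6.37847997 = -2.82564806 / 6.37847997 = -0.443
  phi_hat_2 = [gamma(0) gamma(2) - gamma(1)^2] / det = [(2.6609)(-0.7118) - (-0.8378)^2] / 6.37847997 = -2.59593746 / 6.37847997 = -0.407
So phi_hat = [-0.4430, -0.4070].
Therefore phi_hat_1 = -0.4430.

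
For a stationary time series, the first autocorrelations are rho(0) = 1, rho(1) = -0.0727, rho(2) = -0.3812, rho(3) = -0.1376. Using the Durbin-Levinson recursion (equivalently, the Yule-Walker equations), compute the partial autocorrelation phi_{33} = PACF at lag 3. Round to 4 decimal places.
\phi_{33} = -0.2419

The PACF at lag k is phi_{kk}, the last component of the solution
to the Yule-Walker system G_k phi = r_k where
  (G_k)_{ij} = rho(|i - j|), (r_k)_i = rho(i), i,j = 1..k.
Equivalently, Durbin-Levinson gives phi_{kk} iteratively:
  phi_{11} = rho(1)
  phi_{kk} = [rho(k) - sum_{j=1..k-1} phi_{k-1,j} rho(k-j)]
            / [1 - sum_{j=1..k-1} phi_{k-1,j} rho(j)],
  phi_{k,j} = phi_{k-1,j} - phi_{kk} phi_{k-1,k-j},  j = 1..k-1.
Step k = 1:
  phi_11 = rho(1) = -0.0727.
Step k = 2:
  phi_22 = [rho(2) - phi_11 rho(1)] / [1 - phi_11 rho(1)] = [-0.3812 - (-0.0727)(-0.0727)] / [1 - (-0.0727)(-0.0727)]
         = -0.38648529 / 0.99471471 = -0.388539.
  Update: phi_21 = phi_11 - phi_22 phi_11 = -0.0727 - (-0.388539)(-0.0727) = -0.100947.
Step k = 3:
  phi_33 = [rho(3) - phi_21 rho(2) - phi_22 rho(1)] / [1 - phi_21 rho(1) - phi_22 rho(2)]
    numerator   = -0.1376 - (-0.100947)(-0.3812) - (-0.388539)(-0.0727) = -0.20432768
    denominator = 1 - (-0.100947)(-0.0727) - (-0.388539)(-0.3812) = 0.84455017
  phi_33 = -0.20432768 / 0.84455017 = -0.2419.
Therefore phi_{33} = -0.2419.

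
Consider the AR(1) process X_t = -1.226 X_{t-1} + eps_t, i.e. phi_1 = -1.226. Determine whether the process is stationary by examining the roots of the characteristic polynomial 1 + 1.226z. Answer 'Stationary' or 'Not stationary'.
\text{Not stationary}

The AR(p) characteristic polynomial is P(z) = 1 + 1.226z.
Stationarity requires all roots to lie outside the unit circle, i.e. |z| > 1 for every root.
This is linear in z: 1 + (1.226) z = 0  =>  z = -1/(1.226) = -0.815661,  |z| = 0.815661.
Moduli of all roots: 0.8157.
All moduli strictly greater than 1? No.
Verdict: Not stationary.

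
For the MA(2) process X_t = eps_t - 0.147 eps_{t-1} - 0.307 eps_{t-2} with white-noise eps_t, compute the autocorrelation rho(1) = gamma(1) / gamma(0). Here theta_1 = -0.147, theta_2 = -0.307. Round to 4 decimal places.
\rho(1) = -0.0913

For an MA(q) process with theta_0 = 1, the autocovariance is
  gamma(k) = sigma^2 * sum_{i=0..q-k} theta_i * theta_{i+k},
and rho(k) = gamma(k) / gamma(0). Sigma^2 cancels.
  numerator   = (1)*(-0.147) + (-0.147)*(-0.307) = -0.101871.
  denominator = (1)^2 + (-0.147)^2 + (-0.307)^2 = 1.115858.
  rho(1) = -0.101871 / 1.115858 = -0.0913.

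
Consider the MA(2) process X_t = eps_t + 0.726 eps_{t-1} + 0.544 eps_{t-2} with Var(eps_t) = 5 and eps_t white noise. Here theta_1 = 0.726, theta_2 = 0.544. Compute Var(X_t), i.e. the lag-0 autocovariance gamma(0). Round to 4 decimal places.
\gamma(0) = 9.1151

For an MA(q) process X_t = eps_t + sum_i theta_i eps_{t-i} with
Var(eps_t) = sigma^2, the variance is
  gamma(0) = sigma^2 * (1 + sum_i theta_i^2).
  sum_i theta_i^2 = (0.726)^2 + (0.544)^2 = 0.527076 + 0.295936 = 0.823012.
  gamma(0) = 5 * (1 + 0.823012) = 5 * 1.823012 = 9.11506, which rounds to 9.1151.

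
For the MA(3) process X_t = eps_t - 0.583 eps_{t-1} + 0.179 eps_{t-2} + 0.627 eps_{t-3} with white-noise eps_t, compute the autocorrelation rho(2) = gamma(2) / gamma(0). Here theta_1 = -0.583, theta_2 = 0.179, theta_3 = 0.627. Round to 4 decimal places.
\rho(2) = -0.1057

For an MA(q) process with theta_0 = 1, the autocovariance is
  gamma(k) = sigma^2 * sum_{i=0..q-k} theta_i * theta_{i+k},
and rho(k) = gamma(k) / gamma(0). Sigma^2 cancels.
  numerator   = (1)*(0.179) + (-0.583)*(0.627) = -0.186541.
  denominator = (1)^2 + (-0.583)^2 + (0.179)^2 + (0.627)^2 = 1.765059.
  rho(2) = -0.186541 / 1.765059 = -0.1057.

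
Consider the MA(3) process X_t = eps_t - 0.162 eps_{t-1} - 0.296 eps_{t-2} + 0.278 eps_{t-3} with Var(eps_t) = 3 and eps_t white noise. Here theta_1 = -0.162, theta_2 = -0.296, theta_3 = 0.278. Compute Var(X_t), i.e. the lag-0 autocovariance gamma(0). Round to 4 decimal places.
\gamma(0) = 3.5734

For an MA(q) process X_t = eps_t + sum_i theta_i eps_{t-i} with
Var(eps_t) = sigma^2, the variance is
  gamma(0) = sigma^2 * (1 + sum_i theta_i^2).
  sum_i theta_i^2 = (-0.162)^2 + (-0.296)^2 + (0.278)^2 = 0.026244 + 0.087616 + 0.077284 = 0.191144.
  gamma(0) = 3 * (1 + 0.191144) = 3 * 1.191144 = 3.573432, which rounds to 3.5734.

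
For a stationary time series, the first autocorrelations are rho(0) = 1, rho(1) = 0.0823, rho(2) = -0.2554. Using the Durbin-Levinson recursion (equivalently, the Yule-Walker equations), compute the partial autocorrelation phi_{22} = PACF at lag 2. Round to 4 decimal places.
\phi_{22} = -0.2640

The PACF at lag k is phi_{kk}, the last component of the solution
to the Yule-Walker system G_k phi = r_k where
  (G_k)_{ij} = rho(|i - j|), (r_k)_i = rho(i), i,j = 1..k.
Equivalently, Durbin-Levinson gives phi_{kk} iteratively:
  phi_{11} = rho(1)
  phi_{kk} = [rho(k) - sum_{j=1..k-1} phi_{k-1,j} rho(k-j)]
            / [1 - sum_{j=1..k-1} phi_{k-1,j} rho(j)],
  phi_{k,j} = phi_{k-1,j} - phi_{kk} phi_{k-1,k-j},  j = 1..k-1.
Step k = 1:
  phi_11 = rho(1) = 0.0823.
Step k = 2:
  phi_22 = [rho(2) - phi_11 rho(1)] / [1 - phi_11 rho(1)] = [-0.2554 - (0.0823)(0.0823)] / [1 - (0.0823)(0.0823)]
         = -0.26217329 / 0.99322671 = -0.264.
Therefore phi_{22} = -0.2640.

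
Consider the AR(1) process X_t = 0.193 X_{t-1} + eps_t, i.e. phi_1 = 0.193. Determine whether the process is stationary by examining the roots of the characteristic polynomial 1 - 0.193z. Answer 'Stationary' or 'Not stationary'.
\text{Stationary}

The AR(p) characteristic polynomial is P(z) = 1 - 0.193z.
Stationarity requires all roots to lie outside the unit circle, i.e. |z| > 1 for every root.
This is linear in z: 1 + (-0.193) z = 0  =>  z = -1/(-0.193) = 5.181347,  |z| = 5.181347.
Moduli of all roots: 5.1813.
All moduli strictly greater than 1? Yes.
Verdict: Stationary.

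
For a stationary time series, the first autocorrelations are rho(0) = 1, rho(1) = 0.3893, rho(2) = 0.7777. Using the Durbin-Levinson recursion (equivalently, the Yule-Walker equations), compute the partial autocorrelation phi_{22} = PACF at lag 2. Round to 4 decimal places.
\phi_{22} = 0.7380

The PACF at lag k is phi_{kk}, the last component of the solution
to the Yule-Walker system G_k phi = r_k where
  (G_k)_{ij} = rho(|i - j|), (r_k)_i = rho(i), i,j = 1..k.
Equivalently, Durbin-Levinson gives phi_{kk} iteratively:
  phi_{11} = rho(1)
  phi_{kk} = [rho(k) - sum_{j=1..k-1} phi_{k-1,j} rho(k-j)]
            / [1 - sum_{j=1..k-1} phi_{k-1,j} rho(j)],
  phi_{k,j} = phi_{k-1,j} - phi_{kk} phi_{k-1,k-j},  j = 1..k-1.
Step k = 1:
  phi_11 = rho(1) = 0.3893.
Step k = 2:
  phi_22 = [rho(2) - phi_11 rho(1)] / [1 - phi_11 rho(1)] = [0.7777 - (0.3893)(0.3893)] / [1 - (0.3893)(0.3893)]
         = 0.62614551 / 0.84844551 = 0.738.
Therefore phi_{22} = 0.7380.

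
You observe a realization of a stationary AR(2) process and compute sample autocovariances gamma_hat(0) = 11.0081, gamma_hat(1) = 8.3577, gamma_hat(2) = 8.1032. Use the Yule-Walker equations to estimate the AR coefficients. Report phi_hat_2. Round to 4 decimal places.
\hat\phi_{2} = 0.3770

The Yule-Walker equations for an AR(p) process read, in matrix form,
  Gamma_p phi = r_p,   with   (Gamma_p)_{ij} = gamma(|i - j|),
                       (r_p)_i = gamma(i),   i,j = 1..p.
Substitute the sample gammas (Toeplitz matrix and right-hand side of size 2):
  Gamma_p = [[11.0081, 8.3577], [8.3577, 11.0081]]
  r_p     = [8.3577, 8.1032]
Written out:
  11.0081 phi_1 + 8.3577 phi_2 = 8.3577
  8.3577 phi_1 + 11.0081 phi_2 = 8.1032
Solve by Cramer's rule:
  det = gamma(0)^2 - gamma(1)^2 = (11.0081)^2 - (8.3577)^2 = 121.17826561 - 69.85114929 = 51.32711632
  phi_hat_1 = [gamma(1) gamma(0) - gamma(1) gamma(2)] / det = [(8.3577)(11.0081) - (8.3577)(8.1032)] / 51.32711632 = 24.27828273 / 51.32711632 = 0.473
  phi_hat_2 = [gamma(0) gamma(2) - gamma(1)^2] / det = [(11.0081)(8.1032) - (8.3577)^2] / 51.32711632 = 19.34968663 / 51.32711632 = 0.377
So phi_hat = [0.4730, 0.3770].
Therefore phi_hat_2 = 0.3770.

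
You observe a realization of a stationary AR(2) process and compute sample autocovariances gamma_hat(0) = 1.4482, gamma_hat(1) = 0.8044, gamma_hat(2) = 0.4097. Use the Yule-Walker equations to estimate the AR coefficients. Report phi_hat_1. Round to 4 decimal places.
\hat\phi_{1} = 0.5760

The Yule-Walker equations for an AR(p) process read, in matrix form,
  Gamma_p phi = r_p,   with   (Gamma_p)_{ij} = gamma(|i - j|),
                       (r_p)_i = gamma(i),   i,j = 1..p.
Substitute the sample gammas (Toeplitz matrix and right-hand side of size 2):
  Gamma_p = [[1.4482, 0.8044], [0.8044, 1.4482]]
  r_p     = [0.8044, 0.4097]
Written out:
  1.4482 phi_1 + 0.8044 phi_2 = 0.8044
  0.8044 phi_1 + 1.4482 phi_2 = 0.4097
Solve by Cramer's rule:
  det = gamma(0)^2 - gamma(1)^2 = (1.4482)^2 - (0.8044)^2 = 2.09728324 - 0.64705936 = 1.45022388
  phi_hat_1 = [gamma(1) gamma(0) - gamma(1) gamma(2)] / det = [(0.8044)(1.4482) - (0.8044)(0.4097)] / 1.45022388 = 0.8353694 / 1.45022388 = 0.576
  phi_hat_2 = [gamma(0) gamma(2) - gamma(1)^2] / det = [(1.4482)(0.4097) - (0.8044)^2] / 1.45022388 = -0.05373182 / 1.45022388 = -0.0371
So phi_hat = [0.5760, -0.0371].
Therefore phi_hat_1 = 0.5760.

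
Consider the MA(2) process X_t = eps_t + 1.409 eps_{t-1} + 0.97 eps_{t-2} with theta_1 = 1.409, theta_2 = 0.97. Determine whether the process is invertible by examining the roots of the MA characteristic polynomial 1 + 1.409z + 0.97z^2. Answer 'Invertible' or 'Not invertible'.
\text{Invertible}

The MA(q) characteristic polynomial is P(z) = 1 + 1.409z + 0.97z^2.
Invertibility requires all roots to lie outside the unit circle, i.e. |z| > 1 for every root.
Set 1 + (1.409) z + (0.97) z^2 = 0, i.e. a z^2 + b z + c = 0 with a = 0.97, b = 1.409, c = 1.
Discriminant D = b^2 - 4ac = (1.409)^2 - 4*(0.97)*1 = 1.985281 - (3.88) = -1.894719.
D < 0, so the roots are the complex-conjugate pair z = (-b +/- i sqrt(-D)) / (2a) = -0.7263 +/- 0.7095i.
For a conjugate pair |z|^2 = z * conj(z) = (product of roots) = c/a = 1/(0.97) = 1.030928, so |z| = sqrt(1.030928) = 1.0153 for both roots.
Moduli of all roots: 1.0153, 1.0153.
All moduli strictly greater than 1? Yes.
Verdict: Invertible.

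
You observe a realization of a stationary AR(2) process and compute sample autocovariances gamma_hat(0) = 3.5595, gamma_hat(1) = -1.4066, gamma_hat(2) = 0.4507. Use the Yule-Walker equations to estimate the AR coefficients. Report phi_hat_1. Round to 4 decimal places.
\hat\phi_{1} = -0.4090

The Yule-Walker equations for an AR(p) process read, in matrix form,
  Gamma_p phi = r_p,   with   (Gamma_p)_{ij} = gamma(|i - j|),
                       (r_p)_i = gamma(i),   i,j = 1..p.
Substitute the sample gammas (Toeplitz matrix and right-hand side of size 2):
  Gamma_p = [[3.5595, -1.4066], [-1.4066, 3.5595]]
  r_p     = [-1.4066, 0.4507]
Written out:
  3.5595 phi_1 - 1.4066 phi_2 = -1.4066
  -1.4066 phi_1 + 3.5595 phi_2 = 0.4507
Solve by Cramer's rule:
  det = gamma(0)^2 - gamma(1)^2 = (3.5595)^2 - (-1.4066)^2 = 12.67004025 - 1.97852356 = 10.69151669
  phi_hat_1 = [gamma(1) gamma(0) - gamma(1) gamma(2)] / det = [(-1.4066)(3.5595) - (-1.4066)(0.4507)] / 10.69151669 = -4.37283808 / 10.69151669 = -0.409
  phi_hat_2 = [gamma(0) gamma(2) - gamma(1)^2] / det = [(3.5595)(0.4507) - (-1.4066)^2] / 10.69151669 = -0.37425691 / 10.69151669 = -0.035
So phi_hat = [-0.4090, -0.0350].
Therefore phi_hat_1 = -0.4090.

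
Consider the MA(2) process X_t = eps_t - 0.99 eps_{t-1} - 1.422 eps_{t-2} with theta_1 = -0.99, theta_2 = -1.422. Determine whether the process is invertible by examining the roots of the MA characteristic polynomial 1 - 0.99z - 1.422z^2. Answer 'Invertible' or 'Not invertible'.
\text{Not invertible}

The MA(q) characteristic polynomial is P(z) = 1 - 0.99z - 1.422z^2.
Invertibility requires all roots to lie outside the unit circle, i.e. |z| > 1 for every root.
Set 1 + (-0.99) z + (-1.422) z^2 = 0, i.e. a z^2 + b z + c = 0 with a = -1.422, b = -0.99, c = 1.
Discriminant D = b^2 - 4ac = (-0.99)^2 - 4*(-1.422)*1 = 0.9801 - (-5.688) = 6.6681.
D >= 0, so the roots are real: z = (-b +/- sqrt(D)) / (2a) = (0.99 +/- 2.582266) / (-2.844).
  z_1 = (0.99 + 2.582266) / (-2.844) = -1.2561,   |z_1| = 1.2561.
  z_2 = (0.99 - 2.582266) / (-2.844) = 0.5599,   |z_2| = 0.5599.
Moduli of all roots: 1.2561, 0.5599.
All moduli strictly greater than 1? No.
Verdict: Not invertible.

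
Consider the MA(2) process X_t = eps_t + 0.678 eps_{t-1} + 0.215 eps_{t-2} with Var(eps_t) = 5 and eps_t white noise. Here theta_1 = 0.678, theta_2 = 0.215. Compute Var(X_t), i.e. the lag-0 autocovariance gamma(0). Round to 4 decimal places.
\gamma(0) = 7.5295

For an MA(q) process X_t = eps_t + sum_i theta_i eps_{t-i} with
Var(eps_t) = sigma^2, the variance is
  gamma(0) = sigma^2 * (1 + sum_i theta_i^2).
  sum_i theta_i^2 = (0.678)^2 + (0.215)^2 = 0.459684 + 0.046225 = 0.505909.
  gamma(0) = 5 * (1 + 0.505909) = 5 * 1.505909 = 7.529545, which rounds to 7.5295.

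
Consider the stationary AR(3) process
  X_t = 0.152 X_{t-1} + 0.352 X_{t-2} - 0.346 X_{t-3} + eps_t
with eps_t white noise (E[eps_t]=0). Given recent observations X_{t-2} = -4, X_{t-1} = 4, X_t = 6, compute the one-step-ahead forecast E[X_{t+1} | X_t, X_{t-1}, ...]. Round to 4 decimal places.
E[X_{t+1} \mid \mathcal F_t] = 3.7040

For an AR(p) model X_t = c + sum_i phi_i X_{t-i} + eps_t, the
one-step-ahead conditional mean is
  E[X_{t+1} | X_t, ...] = c + sum_i phi_i X_{t+1-i}.
Substitute known values:
  E[X_{t+1} | ...] = (0.152) * (6) + (0.352) * (4) + (-0.346) * (-4)
                   = 3.7040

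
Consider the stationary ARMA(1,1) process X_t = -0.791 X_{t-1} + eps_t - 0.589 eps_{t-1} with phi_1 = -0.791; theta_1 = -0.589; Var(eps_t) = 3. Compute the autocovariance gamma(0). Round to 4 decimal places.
\gamma(0) = 18.2629

Multiply the model equation by X_{t-k} and take expectations. With theta_0 = psi_0 = 1 and psi_j the MA(infinity) weights, this gives
  gamma(k) - sum_i phi_i gamma(k-i) = c_k,
  c_k = sigma^2 * sum_{j=k..q} theta_j psi_{j-k}   (c_k = 0 for k > q),
using gamma(-m) = gamma(m).
psi-weights needed (psi_j = theta_j + sum_i phi_i psi_{j-i}):
  psi_1 = theta_1 + phi_1 = -0.589 + (-0.791) = -1.38
Right-hand sides:
  c_0 = sigma^2 (1 + theta_1 psi_1) = 3 * (1 + (-0.589)(-1.38)) = 3 * 1.81282 = 5.43846
  c_1 = sigma^2 theta_1 = 3 * (-0.589) = -1.767
  c_2 = 0
Equations for k = 0 and k = 1 (AR order 1):
  gamma(0) = phi_1 gamma(1) + c_0
  gamma(1) = phi_1 gamma(0) + c_1
Substituting the second into the first: gamma(0) (1 - phi_1^2) = c_0 + phi_1 c_1, so
  gamma(0) = (c_0 + phi_1 c_1) / (1 - phi_1^2) = (5.43846 + (-0.791)(-1.767)) / (1 - (-0.791)^2) = 6.836157 / 0.374319 = 18.262917.
Therefore gamma(0) = 18.2629 (to 4 decimal places).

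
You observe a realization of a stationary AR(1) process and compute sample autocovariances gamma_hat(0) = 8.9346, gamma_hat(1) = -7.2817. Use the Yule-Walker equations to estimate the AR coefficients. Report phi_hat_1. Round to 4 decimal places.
\hat\phi_{1} = -0.8150

The Yule-Walker equations for an AR(p) process read, in matrix form,
  Gamma_p phi = r_p,   with   (Gamma_p)_{ij} = gamma(|i - j|),
                       (r_p)_i = gamma(i),   i,j = 1..p.
Substitute the sample gammas (Toeplitz matrix and right-hand side of size 1):
  Gamma_p = [[8.9346]]
  r_p     = [-7.2817]
With p = 1 this is the single equation gamma(0) phi_1 = gamma(1):
  phi_hat_1 = gamma(1) / gamma(0) = -7.2817 / 8.9346 = -0.8150.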